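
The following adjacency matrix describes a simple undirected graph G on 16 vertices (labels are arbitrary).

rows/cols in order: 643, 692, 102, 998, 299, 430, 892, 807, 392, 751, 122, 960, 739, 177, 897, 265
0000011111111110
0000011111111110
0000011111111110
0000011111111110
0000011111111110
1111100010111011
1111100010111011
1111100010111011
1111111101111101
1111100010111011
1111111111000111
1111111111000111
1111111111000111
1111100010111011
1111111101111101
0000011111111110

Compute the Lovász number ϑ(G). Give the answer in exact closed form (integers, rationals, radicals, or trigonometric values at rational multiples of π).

deg(897) = 14; N(897) = {643, 692, 102, 998, 299, 430, 892, 807, 751, 122, 960, 739, 177, 265}.
Vertex 299 has 10 neighbors: 430, 892, 807, 392, 751, 122, 960, 739, 177, 897.
deg(998) = 10; N(998) = {430, 892, 807, 392, 751, 122, 960, 739, 177, 897}.
N(265) = {430, 892, 807, 392, 751, 122, 960, 739, 177, 897}, |N(265)| = 10.
G = K_{6,5,3,2}: α = 6 = χ(Ḡ), so ϑ = 6.
= 6.00000… (decimal).
Lovász sandwich 6 ≤ 6 ≤ 6: collapsed.

6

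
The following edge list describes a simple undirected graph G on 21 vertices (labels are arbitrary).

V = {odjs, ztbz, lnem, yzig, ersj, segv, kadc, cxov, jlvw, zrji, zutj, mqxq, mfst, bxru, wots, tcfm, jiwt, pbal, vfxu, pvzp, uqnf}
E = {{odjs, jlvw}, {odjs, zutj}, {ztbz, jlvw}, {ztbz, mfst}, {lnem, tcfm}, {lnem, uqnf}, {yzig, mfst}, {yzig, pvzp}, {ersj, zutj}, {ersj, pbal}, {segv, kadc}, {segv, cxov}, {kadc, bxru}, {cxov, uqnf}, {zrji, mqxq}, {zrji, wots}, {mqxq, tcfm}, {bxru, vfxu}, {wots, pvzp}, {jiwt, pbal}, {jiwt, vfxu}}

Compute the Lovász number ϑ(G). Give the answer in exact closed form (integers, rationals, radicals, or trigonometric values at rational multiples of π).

N(pbal) = {ersj, jiwt}, |N(pbal)| = 2.
Vertex lnem has 2 neighbors: tcfm, uqnf.
Vertex mfst has 2 neighbors: ztbz, yzig.
Vertex mqxq has 2 neighbors: zrji, tcfm.
2-regular, N=21; the odd cycle C_{21}.
The 11 distinct eigenvalues: [2.0, 1.911146, 1.652478, 1.24698, 0.730682, 0.14946, -0.445042, -1.0, -1.466104, -1.801938, -1.977662].
Lovász (edge-transitive): ϑ = −21·(-2*cos(pi/21))/((2)−(-2*cos(pi/21))) = 21*cos(pi/21)/(cos(pi/21) + 1).
ϑ(G) ≈ 10.44103.
Sandwich: α(G)=10 ≤ ϑ(G)=21*cos(pi/21)/(cos(pi/21) + 1) ≤ χ(Ḡ)=11 (both strict).

21*cos(pi/21)/(cos(pi/21) + 1)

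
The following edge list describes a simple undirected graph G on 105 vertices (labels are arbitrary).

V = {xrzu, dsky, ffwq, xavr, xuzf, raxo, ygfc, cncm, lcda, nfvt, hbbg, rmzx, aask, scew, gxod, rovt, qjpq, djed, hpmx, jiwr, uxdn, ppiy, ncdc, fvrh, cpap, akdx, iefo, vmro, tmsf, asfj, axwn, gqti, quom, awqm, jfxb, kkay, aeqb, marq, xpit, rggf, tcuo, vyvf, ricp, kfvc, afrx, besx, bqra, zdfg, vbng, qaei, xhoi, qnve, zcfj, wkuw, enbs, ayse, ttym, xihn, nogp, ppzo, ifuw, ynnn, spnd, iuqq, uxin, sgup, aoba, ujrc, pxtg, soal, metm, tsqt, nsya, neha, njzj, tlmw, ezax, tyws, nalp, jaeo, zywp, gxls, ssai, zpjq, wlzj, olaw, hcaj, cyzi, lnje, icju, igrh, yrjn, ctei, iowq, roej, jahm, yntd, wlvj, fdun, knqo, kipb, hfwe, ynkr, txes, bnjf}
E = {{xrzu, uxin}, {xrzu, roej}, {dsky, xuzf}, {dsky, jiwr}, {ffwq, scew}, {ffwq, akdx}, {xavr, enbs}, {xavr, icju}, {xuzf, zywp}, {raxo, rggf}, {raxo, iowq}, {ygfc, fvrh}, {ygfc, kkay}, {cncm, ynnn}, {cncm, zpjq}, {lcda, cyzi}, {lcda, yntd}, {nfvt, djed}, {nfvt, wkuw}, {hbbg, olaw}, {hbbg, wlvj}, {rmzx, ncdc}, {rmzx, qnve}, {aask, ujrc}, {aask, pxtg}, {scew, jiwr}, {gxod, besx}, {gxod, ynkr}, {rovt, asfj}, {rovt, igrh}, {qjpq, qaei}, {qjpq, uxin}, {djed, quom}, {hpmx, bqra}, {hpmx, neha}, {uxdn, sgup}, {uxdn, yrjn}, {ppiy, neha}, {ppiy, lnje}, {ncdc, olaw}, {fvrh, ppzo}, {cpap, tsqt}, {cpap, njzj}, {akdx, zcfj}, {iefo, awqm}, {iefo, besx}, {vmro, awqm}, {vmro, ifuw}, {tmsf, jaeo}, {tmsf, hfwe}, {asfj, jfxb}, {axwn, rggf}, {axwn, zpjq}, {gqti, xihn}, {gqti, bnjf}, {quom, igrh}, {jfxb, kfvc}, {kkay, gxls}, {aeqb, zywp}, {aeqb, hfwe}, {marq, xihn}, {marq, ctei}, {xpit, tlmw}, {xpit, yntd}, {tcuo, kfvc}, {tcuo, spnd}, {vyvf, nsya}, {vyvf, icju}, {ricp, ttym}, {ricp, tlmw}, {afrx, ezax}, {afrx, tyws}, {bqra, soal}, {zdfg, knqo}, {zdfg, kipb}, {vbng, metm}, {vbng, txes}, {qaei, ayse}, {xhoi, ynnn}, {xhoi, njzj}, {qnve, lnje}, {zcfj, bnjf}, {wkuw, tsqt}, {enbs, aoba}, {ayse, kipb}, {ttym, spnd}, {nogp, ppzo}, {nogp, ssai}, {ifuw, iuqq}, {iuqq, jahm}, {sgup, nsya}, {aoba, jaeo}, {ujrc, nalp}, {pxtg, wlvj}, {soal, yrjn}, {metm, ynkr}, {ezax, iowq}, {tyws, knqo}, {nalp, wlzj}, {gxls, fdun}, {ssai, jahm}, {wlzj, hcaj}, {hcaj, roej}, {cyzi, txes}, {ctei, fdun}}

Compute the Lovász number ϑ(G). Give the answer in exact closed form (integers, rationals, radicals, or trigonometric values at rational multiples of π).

105*cos(pi/105)/(cos(pi/105) + 1)

deg(bnjf) = 2; N(bnjf) = {gqti, zcfj}.
Vertex ezax has 2 neighbors: afrx, iowq.
deg(cncm) = 2; N(cncm) = {ynnn, zpjq}.
N(qjpq) = {qaei, uxin}, |N(qjpq)| = 2.
deg(v) = 2 for all v (|V|=105); connected 2-regular on 105 ⇒ C_{105}.
spec(A) ≈ [2.0, 1.9964, 1.9857, 1.9679, 1.943, 1.9111, 1.8725, 1.8271, 1.7752, 1.7169, 1.6525, 1.5821, 1.5061, 1.4248, 1.3383, 1.247, 1.1512, 1.0514, 0.9477, 0.8407, 0.7307, 0.618, 0.5032, 0.3865, 0.2685, 0.1495, 0.0299, -0.0897, -0.2091, -0.3276, -0.445, -0.5609, -0.6747, -0.7861, -0.8946, -1.0, -1.1018, -1.1996, -1.2932, -1.3821, -1.4661, -1.5448, -1.618, -1.6854, -1.7468, -1.8019, -1.8506, -1.8927, -1.9279, -1.9563, -1.9777, -1.9919, -1.9991] (distinct, 4 d.p.).
ϑ = −N·λ_min/(λ_max−λ_min) = −105·(-2*cos(pi/105))/(2−(-2*cos(pi/105))) = 105*cos(pi/105)/(cos(pi/105) + 1).
= 52.488248718… (decimal).
α=52, χ(Ḡ)=53; ϑ=105*cos(pi/105)/(cos(pi/105) + 1) lies between (both strict).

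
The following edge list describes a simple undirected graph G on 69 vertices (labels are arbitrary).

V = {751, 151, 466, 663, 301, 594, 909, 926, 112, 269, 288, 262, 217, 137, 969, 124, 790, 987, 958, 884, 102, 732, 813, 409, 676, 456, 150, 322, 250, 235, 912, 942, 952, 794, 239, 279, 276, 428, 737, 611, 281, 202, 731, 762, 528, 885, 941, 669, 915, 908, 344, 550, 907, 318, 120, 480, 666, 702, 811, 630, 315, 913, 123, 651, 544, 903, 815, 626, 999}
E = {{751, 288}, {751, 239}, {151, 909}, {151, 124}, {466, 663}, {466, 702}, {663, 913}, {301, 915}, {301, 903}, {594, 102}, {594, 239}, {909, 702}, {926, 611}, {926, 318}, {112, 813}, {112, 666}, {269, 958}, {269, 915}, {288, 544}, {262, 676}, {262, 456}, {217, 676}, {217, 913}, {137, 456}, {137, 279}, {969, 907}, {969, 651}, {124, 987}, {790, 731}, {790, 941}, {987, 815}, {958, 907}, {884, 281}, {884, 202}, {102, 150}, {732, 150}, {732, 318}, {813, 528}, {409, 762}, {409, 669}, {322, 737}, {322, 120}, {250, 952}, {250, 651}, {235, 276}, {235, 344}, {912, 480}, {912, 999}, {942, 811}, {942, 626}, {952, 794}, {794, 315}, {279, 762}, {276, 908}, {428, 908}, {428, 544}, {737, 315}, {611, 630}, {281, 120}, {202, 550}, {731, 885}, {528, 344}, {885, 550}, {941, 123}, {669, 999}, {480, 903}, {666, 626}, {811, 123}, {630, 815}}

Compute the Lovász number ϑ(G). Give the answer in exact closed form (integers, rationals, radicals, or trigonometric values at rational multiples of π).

69*cos(pi/69)/(cos(pi/69) + 1)

deg(915) = 2; N(915) = {301, 269}.
N(288) = {751, 544}, |N(288)| = 2.
N(732) = {150, 318}, |N(732)| = 2.
N(941) = {790, 123}, |N(941)| = 2.
deg(v) = 2 for all v (|V|=69); this is C_{69}, the 69-cycle.
A has 35 distinct eigenvalues ≈ [2.0, 1.992, 1.967, 1.926, 1.869, 1.796, 1.709, 1.607, 1.492, 1.365, 1.227, 1.078, 0.92, 0.755, 0.583, 0.407, 0.227, 0.046, -0.136, -0.317, -0.496, -0.67, -0.838, -1.0, -1.153, -1.297, -1.43, -1.551, -1.66, -1.754, -1.834, -1.899, -1.948, -1.981, -1.998].
λ_max=2, λ_min=-2*cos(pi/69); ϑ = −69·λ_min/(λ_max−λ_min) = 69*cos(pi/69)/(cos(pi/69) + 1).
Numerically 34.4821.
Lovász sandwich 34 ≤ 69*cos(pi/69)/(cos(pi/69) + 1) ≤ 35: both strict.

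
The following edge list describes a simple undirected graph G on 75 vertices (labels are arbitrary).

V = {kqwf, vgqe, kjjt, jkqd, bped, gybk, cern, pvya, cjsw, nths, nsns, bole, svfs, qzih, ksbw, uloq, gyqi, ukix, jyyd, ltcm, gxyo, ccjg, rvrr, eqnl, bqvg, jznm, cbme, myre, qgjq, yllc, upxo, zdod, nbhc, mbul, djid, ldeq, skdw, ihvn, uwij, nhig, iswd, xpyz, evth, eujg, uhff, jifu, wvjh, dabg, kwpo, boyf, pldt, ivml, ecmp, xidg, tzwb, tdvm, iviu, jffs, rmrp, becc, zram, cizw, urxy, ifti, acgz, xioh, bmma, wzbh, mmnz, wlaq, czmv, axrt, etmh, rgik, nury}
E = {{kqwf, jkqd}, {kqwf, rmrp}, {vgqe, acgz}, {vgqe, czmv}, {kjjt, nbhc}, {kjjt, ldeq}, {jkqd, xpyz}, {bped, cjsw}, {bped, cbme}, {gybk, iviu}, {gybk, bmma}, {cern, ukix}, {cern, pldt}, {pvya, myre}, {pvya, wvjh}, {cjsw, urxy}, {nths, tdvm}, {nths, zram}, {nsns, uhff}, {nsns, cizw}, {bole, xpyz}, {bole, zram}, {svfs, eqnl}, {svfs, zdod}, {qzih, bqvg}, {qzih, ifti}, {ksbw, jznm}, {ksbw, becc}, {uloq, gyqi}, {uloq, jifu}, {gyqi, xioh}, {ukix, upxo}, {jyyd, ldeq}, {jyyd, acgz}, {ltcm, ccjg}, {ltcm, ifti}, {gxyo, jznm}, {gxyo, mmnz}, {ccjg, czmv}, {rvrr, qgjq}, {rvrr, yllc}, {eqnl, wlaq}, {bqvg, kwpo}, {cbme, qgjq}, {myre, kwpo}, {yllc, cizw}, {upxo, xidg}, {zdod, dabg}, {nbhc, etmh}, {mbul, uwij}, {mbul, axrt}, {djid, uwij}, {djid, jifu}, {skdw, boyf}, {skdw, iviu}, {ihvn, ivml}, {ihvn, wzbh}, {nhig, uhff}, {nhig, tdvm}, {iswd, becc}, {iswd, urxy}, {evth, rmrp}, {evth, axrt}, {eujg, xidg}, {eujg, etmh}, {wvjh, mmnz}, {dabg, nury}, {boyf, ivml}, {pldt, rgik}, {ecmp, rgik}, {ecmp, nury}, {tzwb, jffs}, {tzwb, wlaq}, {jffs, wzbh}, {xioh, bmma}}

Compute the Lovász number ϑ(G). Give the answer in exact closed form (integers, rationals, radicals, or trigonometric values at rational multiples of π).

N(cern) = {ukix, pldt}, |N(cern)| = 2.
N(nury) = {dabg, ecmp}, |N(nury)| = 2.
N(wlaq) = {eqnl, tzwb}, |N(wlaq)| = 2.
Vertex urxy has 2 neighbors: cjsw, iswd.
Regular of degree 2 on 75 vertices: the odd cycle C_{75}.
spec(A) ≈ [2.0, 1.993, 1.972, 1.937, 1.889, 1.827, 1.753, 1.666, 1.567, 1.458, 1.338, 1.209, 1.072, 0.927, 0.775, 0.618, 0.457, 0.292, 0.126, -0.042, -0.209, -0.375, -0.538, -0.697, -0.852, -1.0, -1.141, -1.275, -1.399, -1.514, -1.618, -1.711, -1.791, -1.86, -1.915, -1.956, -1.984, -1.998] (distinct, 3 d.p.).
ϑ = −N·λ_min/(λ_max−λ_min) = −75·(-2*cos(pi/75))/(2−(-2*cos(pi/75))) = 75*cos(pi/75)/(cos(pi/75) + 1).
ϑ(G) ≈ 37.483545848.
37 ≤ 75*cos(pi/75)/(cos(pi/75) + 1) ≤ 38: both strict.

75*cos(pi/75)/(cos(pi/75) + 1)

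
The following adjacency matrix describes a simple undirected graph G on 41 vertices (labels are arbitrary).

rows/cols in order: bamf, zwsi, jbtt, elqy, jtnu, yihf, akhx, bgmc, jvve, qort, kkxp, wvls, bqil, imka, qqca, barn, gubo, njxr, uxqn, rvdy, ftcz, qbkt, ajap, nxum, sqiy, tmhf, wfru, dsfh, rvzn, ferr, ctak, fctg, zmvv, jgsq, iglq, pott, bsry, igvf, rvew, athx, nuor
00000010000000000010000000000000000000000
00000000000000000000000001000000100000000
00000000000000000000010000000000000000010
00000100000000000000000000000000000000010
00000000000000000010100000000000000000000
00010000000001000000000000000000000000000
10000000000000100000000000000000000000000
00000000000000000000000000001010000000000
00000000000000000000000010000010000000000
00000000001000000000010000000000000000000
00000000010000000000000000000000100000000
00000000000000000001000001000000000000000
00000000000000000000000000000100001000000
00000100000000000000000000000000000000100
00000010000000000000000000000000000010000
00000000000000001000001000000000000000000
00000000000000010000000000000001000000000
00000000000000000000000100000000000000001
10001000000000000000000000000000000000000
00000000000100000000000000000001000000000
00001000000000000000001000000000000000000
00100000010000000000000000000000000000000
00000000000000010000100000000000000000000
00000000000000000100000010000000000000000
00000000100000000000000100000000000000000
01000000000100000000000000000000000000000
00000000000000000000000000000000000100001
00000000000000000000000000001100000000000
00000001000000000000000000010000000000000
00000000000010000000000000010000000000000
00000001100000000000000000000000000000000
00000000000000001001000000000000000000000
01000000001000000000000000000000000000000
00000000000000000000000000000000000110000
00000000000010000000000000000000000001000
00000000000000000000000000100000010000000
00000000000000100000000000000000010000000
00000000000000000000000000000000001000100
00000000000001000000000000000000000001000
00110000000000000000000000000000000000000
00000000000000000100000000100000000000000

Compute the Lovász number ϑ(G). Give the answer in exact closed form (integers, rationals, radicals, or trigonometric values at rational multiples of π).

41*cos(pi/41)/(cos(pi/41) + 1)

Vertex igvf has 2 neighbors: iglq, rvew.
Vertex yihf has 2 neighbors: elqy, imka.
Vertex bgmc has 2 neighbors: rvzn, ctak.
Vertex rvzn has 2 neighbors: bgmc, dsfh.
2-regular, N=41; this is C_{41}, the 41-cycle.
The 21 distinct eigenvalues: [2.0, 1.976561, 1.906793, 1.792331, 1.635859, 1.441043, 1.212451, 0.95544, 0.676034, 0.380782, 0.076605, -0.229367, -0.529963, -0.818137, -1.087135, -1.330651, -1.542978, -1.719139, -1.855005, -1.947391, -1.994132].
Lovász (edge-transitive): ϑ = −41·(-2*cos(pi/41))/((2)−(-2*cos(pi/41))) = 41*cos(pi/41)/(cos(pi/41) + 1).
Numerically 20.46988027.
Lovász sandwich 20 ≤ 41*cos(pi/41)/(cos(pi/41) + 1) ≤ 21: both strict.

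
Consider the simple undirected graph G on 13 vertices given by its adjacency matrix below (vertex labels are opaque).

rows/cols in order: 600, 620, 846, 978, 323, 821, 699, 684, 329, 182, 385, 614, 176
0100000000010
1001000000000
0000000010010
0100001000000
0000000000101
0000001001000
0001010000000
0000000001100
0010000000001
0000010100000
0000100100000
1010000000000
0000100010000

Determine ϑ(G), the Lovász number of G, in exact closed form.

Vertex 182 has 2 neighbors: 821, 684.
deg(699) = 2; N(699) = {978, 821}.
deg(821) = 2; N(821) = {699, 182}.
N(620) = {600, 978}, |N(620)| = 2.
Every vertex has degree 2 (N=13); this is C_{13}, the 13-cycle.
The 7 distinct eigenvalues: [2.0, 1.7709, 1.1361, 0.2411, -0.7092, -1.497, -1.9419].
With N=13: ϑ(G) = 13·(-(-1)*2*cos(pi/13))/(2−(-2*cos(pi/13))) = 13*cos(pi/13)/(cos(pi/13) + 1).
= 6.40416856… (decimal).
6 ≤ 13*cos(pi/13)/(cos(pi/13) + 1) ≤ 7: both strict.

13*cos(pi/13)/(cos(pi/13) + 1)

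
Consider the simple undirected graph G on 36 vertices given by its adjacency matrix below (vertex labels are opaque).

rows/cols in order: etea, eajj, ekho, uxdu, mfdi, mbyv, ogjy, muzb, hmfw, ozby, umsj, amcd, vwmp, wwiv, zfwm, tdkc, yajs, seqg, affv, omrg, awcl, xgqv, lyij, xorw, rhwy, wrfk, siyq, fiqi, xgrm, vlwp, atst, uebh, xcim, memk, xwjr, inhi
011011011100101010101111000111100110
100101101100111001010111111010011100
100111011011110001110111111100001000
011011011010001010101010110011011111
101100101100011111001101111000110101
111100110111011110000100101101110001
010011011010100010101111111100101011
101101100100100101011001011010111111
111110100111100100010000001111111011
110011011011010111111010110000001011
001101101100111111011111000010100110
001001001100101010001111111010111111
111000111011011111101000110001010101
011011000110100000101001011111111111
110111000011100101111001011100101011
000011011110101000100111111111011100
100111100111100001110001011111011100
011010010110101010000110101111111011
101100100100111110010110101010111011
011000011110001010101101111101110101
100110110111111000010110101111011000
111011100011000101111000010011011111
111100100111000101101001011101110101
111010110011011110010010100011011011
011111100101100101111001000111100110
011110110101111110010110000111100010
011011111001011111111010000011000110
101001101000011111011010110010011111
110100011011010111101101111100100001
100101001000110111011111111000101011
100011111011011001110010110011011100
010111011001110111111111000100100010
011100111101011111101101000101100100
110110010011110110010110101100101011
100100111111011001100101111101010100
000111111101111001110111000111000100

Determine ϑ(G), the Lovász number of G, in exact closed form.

8

N(memk) = {etea, eajj, uxdu, mfdi, muzb, umsj, amcd, vwmp, wwiv, tdkc, yajs, omrg, xgqv, lyij, rhwy, siyq, fiqi, atst, xcim, xwjr, inhi}, |N(memk)| = 21.
Vertex inhi has 21 neighbors: uxdu, mfdi, mbyv, ogjy, muzb, hmfw, ozby, amcd, vwmp, wwiv, zfwm, seqg, affv, omrg, xgqv, lyij, xorw, fiqi, xgrm, vlwp, memk.
deg(mfdi) = 21; N(mfdi) = {etea, ekho, uxdu, ogjy, hmfw, ozby, wwiv, zfwm, tdkc, yajs, seqg, awcl, xgqv, xorw, rhwy, wrfk, siyq, atst, uebh, memk, inhi}.
Vertex rhwy has 21 neighbors: eajj, ekho, uxdu, mfdi, mbyv, ogjy, ozby, amcd, vwmp, tdkc, seqg, affv, omrg, awcl, xorw, fiqi, xgrm, vlwp, atst, memk, xwjr.
deg(v) = 21 for all v (|V|=36); Kneser-type, 2-subsets of [9].
Distinct eigenvalues (to 3 d.p.): [21.0, 1.0, -6.0].
Lovász (edge-transitive): ϑ = −36·(-6)/((21)−(-6)) = 8.
ϑ(G) ≈ 8.0000000.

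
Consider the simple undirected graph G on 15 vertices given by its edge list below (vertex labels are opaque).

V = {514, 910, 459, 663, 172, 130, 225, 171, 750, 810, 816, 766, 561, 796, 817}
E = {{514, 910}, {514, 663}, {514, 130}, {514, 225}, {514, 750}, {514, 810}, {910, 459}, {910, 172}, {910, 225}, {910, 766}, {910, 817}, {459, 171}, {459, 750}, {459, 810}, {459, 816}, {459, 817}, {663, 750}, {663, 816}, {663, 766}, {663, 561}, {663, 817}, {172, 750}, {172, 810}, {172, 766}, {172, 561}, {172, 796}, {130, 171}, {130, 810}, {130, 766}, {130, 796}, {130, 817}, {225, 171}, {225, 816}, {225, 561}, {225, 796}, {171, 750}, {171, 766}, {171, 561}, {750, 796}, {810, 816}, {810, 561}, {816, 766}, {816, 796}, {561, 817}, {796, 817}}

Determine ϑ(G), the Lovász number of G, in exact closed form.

5

Vertex 766 has 6 neighbors: 910, 663, 172, 130, 171, 816.
deg(750) = 6; N(750) = {514, 459, 663, 172, 171, 796}.
N(910) = {514, 459, 172, 225, 766, 817}, |N(910)| = 6.
Vertex 171 has 6 neighbors: 459, 130, 225, 750, 766, 561.
Every vertex has degree 6 (N=15); Kneser K(6,2) on C(6,2)=15 vertices.
A has 3 distinct eigenvalues ≈ [6.0, 1.0, -3.0].
Lovász (edge-transitive): ϑ = −15·(-3)/((6)−(-3)) = 5.
≈ 5.0000 (to 4 d.p.).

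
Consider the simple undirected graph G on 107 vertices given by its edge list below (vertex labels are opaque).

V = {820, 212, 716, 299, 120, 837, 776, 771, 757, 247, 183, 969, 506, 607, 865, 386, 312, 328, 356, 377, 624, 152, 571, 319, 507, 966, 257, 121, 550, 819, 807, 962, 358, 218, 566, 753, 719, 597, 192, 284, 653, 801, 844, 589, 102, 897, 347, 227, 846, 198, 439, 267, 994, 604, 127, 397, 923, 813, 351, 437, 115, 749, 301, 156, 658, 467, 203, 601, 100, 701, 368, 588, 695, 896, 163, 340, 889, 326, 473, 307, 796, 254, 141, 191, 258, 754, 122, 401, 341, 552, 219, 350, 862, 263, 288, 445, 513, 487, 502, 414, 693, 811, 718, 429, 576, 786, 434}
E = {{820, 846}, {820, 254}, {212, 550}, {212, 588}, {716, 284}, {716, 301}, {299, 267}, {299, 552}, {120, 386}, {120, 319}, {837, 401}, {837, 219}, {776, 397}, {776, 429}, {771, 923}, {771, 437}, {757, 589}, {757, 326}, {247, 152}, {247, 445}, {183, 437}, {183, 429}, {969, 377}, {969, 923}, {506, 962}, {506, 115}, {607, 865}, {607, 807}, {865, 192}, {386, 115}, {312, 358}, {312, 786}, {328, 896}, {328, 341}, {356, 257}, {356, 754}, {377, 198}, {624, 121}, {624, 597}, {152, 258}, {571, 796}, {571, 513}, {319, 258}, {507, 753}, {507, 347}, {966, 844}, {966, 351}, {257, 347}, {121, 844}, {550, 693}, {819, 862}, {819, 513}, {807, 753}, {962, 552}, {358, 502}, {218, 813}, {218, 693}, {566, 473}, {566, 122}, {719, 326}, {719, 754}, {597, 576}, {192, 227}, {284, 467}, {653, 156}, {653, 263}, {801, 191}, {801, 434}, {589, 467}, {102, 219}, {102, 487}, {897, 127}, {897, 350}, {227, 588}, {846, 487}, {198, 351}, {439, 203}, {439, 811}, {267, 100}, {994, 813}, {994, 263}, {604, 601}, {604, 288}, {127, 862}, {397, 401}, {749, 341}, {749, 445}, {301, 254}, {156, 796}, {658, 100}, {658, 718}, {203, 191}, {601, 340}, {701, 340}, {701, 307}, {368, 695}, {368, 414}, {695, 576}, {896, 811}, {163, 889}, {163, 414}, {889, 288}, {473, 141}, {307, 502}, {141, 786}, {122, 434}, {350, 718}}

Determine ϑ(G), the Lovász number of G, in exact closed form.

107*cos(pi/107)/(cos(pi/107) + 1)

Vertex 796 has 2 neighbors: 571, 156.
deg(962) = 2; N(962) = {506, 552}.
deg(437) = 2; N(437) = {771, 183}.
deg(299) = 2; N(299) = {267, 552}.
Regular of degree 2 on 107 vertices: the odd cycle C_{107}.
The 54 distinct eigenvalues: [2.0, 1.996553, 1.986223, 1.969046, 1.945082, 1.914413, 1.877144, 1.833404, 1.783344, 1.727137, 1.664975, 1.597075, 1.523668, 1.44501, 1.36137, 1.273037, 1.180316, 1.083526, 0.983001, 0.879087, 0.772143, 0.662537, 0.550647, 0.43686, 0.321566, 0.205163, 0.088054, -0.02936, -0.146672, -0.263478, -0.379376, -0.493966, -0.606854, -0.717649, -0.825971, -0.931446, -1.033709, -1.132409, -1.227206, -1.317772, -1.403795, -1.484979, -1.561044, -1.631728, -1.696787, -1.755997, -1.809154, -1.856074, -1.896596, -1.930579, -1.957908, -1.978487, -1.992247, -1.999138].
ϑ = −N·λ_min/(λ_max−λ_min) = −107·(-2*cos(pi/107))/(2−(-2*cos(pi/107))) = 107*cos(pi/107)/(cos(pi/107) + 1).
≈ 53.4884684 (to 7 d.p.).
α=53, χ(Ḡ)=54; ϑ=107*cos(pi/107)/(cos(pi/107) + 1) lies between (both strict).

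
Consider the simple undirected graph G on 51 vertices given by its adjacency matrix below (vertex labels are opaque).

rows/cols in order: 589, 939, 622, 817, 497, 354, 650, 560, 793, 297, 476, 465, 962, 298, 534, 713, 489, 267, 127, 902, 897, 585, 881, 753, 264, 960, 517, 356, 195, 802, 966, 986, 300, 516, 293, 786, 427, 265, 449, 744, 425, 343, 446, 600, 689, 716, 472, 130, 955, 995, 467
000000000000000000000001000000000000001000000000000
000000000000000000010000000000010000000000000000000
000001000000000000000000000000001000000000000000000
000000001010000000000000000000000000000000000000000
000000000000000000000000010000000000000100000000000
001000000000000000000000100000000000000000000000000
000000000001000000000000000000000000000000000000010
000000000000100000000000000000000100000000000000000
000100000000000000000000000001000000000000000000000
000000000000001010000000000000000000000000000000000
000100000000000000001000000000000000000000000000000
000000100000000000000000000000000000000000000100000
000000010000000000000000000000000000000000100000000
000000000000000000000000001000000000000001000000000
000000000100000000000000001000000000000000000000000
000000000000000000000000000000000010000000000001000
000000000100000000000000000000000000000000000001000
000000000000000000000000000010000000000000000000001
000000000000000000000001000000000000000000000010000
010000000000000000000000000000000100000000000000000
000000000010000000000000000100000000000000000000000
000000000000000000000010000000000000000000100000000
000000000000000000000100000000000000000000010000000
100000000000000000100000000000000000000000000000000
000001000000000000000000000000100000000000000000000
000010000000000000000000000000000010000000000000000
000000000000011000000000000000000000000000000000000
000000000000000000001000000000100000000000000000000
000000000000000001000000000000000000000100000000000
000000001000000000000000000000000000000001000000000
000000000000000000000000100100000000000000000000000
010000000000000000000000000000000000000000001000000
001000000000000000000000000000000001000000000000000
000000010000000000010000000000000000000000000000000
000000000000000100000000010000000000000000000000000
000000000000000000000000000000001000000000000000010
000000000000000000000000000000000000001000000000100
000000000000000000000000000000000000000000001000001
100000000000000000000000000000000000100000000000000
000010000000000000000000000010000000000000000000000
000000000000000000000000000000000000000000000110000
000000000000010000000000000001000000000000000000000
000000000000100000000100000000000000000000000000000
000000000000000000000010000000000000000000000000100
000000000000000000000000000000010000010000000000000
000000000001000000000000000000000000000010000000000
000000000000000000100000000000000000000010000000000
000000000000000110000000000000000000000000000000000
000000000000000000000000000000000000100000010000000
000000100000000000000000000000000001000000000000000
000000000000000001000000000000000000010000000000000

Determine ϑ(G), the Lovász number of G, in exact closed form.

Vertex 467 has 2 neighbors: 267, 265.
deg(713) = 2; N(713) = {293, 130}.
N(817) = {793, 476}, |N(817)| = 2.
Vertex 744 has 2 neighbors: 497, 195.
2-regular, N=51; a single 51-cycle (edge-transitive).
spec(A) ≈ [2.0, 1.9848, 1.9396, 1.8649, 1.762, 1.6324, 1.478, 1.3012, 1.1047, 0.8915, 0.6647, 0.4279, 0.1845, -0.0616, -0.3068, -0.5473, -0.7796, -1.0, -1.2053, -1.3923, -1.5582, -1.7004, -1.8169, -1.9059, -1.9659, -1.9962] (distinct, 4 d.p.).
−51·(-2*cos(pi/51)) / ((2)−(-2*cos(pi/51))) = 51*cos(pi/51)/(cos(pi/51) + 1) = ϑ(G).
ϑ(G) ≈ 25.475794486.
25 ≤ 51*cos(pi/51)/(cos(pi/51) + 1) ≤ 26: both strict.

51*cos(pi/51)/(cos(pi/51) + 1)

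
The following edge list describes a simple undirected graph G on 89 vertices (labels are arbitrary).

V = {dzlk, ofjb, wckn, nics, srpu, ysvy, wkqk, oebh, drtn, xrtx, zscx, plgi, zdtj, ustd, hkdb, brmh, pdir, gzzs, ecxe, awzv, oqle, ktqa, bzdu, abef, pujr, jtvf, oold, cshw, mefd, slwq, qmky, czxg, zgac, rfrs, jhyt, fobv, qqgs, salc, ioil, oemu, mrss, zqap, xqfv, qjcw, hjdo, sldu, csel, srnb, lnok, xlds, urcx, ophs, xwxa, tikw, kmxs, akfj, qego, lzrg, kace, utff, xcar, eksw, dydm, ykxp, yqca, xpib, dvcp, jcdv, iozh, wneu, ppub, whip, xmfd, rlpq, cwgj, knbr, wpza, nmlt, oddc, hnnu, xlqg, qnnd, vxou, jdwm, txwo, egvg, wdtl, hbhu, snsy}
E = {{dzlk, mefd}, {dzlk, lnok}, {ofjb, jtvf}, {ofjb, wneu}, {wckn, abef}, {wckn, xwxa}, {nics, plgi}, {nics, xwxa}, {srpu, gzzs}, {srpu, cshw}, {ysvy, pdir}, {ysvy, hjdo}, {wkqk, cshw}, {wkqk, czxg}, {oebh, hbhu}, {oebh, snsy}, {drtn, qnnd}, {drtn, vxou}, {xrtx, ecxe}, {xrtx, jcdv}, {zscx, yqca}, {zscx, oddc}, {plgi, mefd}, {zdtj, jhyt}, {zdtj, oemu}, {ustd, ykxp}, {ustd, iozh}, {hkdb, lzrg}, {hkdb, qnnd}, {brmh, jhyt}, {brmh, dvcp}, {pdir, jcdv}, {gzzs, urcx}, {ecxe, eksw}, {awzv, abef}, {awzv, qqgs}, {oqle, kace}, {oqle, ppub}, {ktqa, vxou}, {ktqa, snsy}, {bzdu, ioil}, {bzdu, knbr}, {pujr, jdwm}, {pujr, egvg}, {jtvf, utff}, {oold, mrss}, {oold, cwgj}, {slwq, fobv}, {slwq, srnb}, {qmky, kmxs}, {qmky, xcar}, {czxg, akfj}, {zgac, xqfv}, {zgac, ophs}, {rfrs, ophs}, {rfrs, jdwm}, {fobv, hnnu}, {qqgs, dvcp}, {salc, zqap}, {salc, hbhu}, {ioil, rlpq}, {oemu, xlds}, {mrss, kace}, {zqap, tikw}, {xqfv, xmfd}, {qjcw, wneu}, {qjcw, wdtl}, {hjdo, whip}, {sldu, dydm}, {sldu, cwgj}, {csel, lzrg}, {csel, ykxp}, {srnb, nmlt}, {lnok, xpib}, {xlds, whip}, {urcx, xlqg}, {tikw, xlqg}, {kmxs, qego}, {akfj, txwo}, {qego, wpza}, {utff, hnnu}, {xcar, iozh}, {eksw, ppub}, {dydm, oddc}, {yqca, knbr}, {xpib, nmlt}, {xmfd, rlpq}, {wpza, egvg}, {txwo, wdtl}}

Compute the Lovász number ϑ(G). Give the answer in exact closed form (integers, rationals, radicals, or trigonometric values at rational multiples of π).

Vertex vxou has 2 neighbors: drtn, ktqa.
Vertex egvg has 2 neighbors: pujr, wpza.
N(txwo) = {akfj, wdtl}, |N(txwo)| = 2.
Vertex hkdb has 2 neighbors: lzrg, qnnd.
2-regular, N=89; the odd cycle C_{89}.
Distinct eigenvalues (to 4 d.p.): [2.0, 1.995, 1.9801, 1.9553, 1.9208, 1.8767, 1.8232, 1.7607, 1.6894, 1.6097, 1.522, 1.4266, 1.3242, 1.2152, 1.1001, 0.9796, 0.8541, 0.7244, 0.5911, 0.4549, 0.3164, 0.1763, 0.0353, -0.1058, -0.2465, -0.3859, -0.5233, -0.6582, -0.7898, -0.9174, -1.0405, -1.1584, -1.2705, -1.3763, -1.4752, -1.5668, -1.6506, -1.7261, -1.7931, -1.8511, -1.8999, -1.9393, -1.9689, -1.9888, -1.9988].
Lovász: ϑ = −89(-2*cos(pi/89))/(2+-(-1)*2*cos(pi/89)) = 89*cos(pi/89)/(cos(pi/89) + 1).
ϑ(G) ≈ 44.486135317.
Check 44 ≤ 89*cos(pi/89)/(cos(pi/89) + 1) ≤ 45: both strict.

89*cos(pi/89)/(cos(pi/89) + 1)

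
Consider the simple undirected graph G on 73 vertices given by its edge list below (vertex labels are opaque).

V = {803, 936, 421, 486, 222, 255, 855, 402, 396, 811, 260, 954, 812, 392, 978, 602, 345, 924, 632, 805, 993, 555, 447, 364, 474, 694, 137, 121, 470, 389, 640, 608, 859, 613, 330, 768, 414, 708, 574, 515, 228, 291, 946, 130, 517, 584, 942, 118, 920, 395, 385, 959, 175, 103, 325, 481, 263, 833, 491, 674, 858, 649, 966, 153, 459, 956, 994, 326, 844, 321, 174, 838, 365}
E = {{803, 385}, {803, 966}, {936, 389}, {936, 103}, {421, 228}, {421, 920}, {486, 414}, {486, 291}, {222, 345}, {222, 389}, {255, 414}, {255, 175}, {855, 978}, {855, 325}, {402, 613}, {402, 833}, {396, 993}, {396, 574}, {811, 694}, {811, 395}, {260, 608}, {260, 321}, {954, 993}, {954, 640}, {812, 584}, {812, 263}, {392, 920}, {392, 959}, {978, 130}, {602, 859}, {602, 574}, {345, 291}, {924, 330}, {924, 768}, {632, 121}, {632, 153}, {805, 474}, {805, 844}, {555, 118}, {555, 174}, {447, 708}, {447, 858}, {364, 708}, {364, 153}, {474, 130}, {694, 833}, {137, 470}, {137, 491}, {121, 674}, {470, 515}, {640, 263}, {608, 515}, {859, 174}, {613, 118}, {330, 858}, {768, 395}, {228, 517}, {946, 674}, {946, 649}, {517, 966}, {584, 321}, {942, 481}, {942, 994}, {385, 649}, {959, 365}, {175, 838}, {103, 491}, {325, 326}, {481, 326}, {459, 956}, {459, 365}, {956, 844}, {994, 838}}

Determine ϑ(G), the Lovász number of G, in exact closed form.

N(459) = {956, 365}, |N(459)| = 2.
Vertex 515 has 2 neighbors: 470, 608.
deg(291) = 2; N(291) = {486, 345}.
Vertex 803 has 2 neighbors: 385, 966.
Every vertex has degree 2 (N=73); the odd cycle C_{73}.
spec(A) ≈ [2.0, 1.992596, 1.97044, 1.933696, 1.882635, 1.817635, 1.739179, 1.647846, 1.544313, 1.429347, 1.303798, 1.168596, 1.024743, 0.873302, 0.715396, 0.552194, 0.384903, 0.214763, 0.043032, -0.129017, -0.300111, -0.468983, -0.634383, -0.795086, -0.949902, -1.097686, -1.237343, -1.367839, -1.488208, -1.597559, -1.695082, -1.780055, -1.85185, -1.909934, -1.953877, -1.983355, -1.998148] (distinct, 6 d.p.).
ϑ = −N·λ_min/(λ_max−λ_min) = −73·(-2*cos(pi/73))/(2−(-2*cos(pi/73))) = 73*cos(pi/73)/(cos(pi/73) + 1).
= 36.483095… (decimal).
Check 36 ≤ 73*cos(pi/73)/(cos(pi/73) + 1) ≤ 37: both strict.

73*cos(pi/73)/(cos(pi/73) + 1)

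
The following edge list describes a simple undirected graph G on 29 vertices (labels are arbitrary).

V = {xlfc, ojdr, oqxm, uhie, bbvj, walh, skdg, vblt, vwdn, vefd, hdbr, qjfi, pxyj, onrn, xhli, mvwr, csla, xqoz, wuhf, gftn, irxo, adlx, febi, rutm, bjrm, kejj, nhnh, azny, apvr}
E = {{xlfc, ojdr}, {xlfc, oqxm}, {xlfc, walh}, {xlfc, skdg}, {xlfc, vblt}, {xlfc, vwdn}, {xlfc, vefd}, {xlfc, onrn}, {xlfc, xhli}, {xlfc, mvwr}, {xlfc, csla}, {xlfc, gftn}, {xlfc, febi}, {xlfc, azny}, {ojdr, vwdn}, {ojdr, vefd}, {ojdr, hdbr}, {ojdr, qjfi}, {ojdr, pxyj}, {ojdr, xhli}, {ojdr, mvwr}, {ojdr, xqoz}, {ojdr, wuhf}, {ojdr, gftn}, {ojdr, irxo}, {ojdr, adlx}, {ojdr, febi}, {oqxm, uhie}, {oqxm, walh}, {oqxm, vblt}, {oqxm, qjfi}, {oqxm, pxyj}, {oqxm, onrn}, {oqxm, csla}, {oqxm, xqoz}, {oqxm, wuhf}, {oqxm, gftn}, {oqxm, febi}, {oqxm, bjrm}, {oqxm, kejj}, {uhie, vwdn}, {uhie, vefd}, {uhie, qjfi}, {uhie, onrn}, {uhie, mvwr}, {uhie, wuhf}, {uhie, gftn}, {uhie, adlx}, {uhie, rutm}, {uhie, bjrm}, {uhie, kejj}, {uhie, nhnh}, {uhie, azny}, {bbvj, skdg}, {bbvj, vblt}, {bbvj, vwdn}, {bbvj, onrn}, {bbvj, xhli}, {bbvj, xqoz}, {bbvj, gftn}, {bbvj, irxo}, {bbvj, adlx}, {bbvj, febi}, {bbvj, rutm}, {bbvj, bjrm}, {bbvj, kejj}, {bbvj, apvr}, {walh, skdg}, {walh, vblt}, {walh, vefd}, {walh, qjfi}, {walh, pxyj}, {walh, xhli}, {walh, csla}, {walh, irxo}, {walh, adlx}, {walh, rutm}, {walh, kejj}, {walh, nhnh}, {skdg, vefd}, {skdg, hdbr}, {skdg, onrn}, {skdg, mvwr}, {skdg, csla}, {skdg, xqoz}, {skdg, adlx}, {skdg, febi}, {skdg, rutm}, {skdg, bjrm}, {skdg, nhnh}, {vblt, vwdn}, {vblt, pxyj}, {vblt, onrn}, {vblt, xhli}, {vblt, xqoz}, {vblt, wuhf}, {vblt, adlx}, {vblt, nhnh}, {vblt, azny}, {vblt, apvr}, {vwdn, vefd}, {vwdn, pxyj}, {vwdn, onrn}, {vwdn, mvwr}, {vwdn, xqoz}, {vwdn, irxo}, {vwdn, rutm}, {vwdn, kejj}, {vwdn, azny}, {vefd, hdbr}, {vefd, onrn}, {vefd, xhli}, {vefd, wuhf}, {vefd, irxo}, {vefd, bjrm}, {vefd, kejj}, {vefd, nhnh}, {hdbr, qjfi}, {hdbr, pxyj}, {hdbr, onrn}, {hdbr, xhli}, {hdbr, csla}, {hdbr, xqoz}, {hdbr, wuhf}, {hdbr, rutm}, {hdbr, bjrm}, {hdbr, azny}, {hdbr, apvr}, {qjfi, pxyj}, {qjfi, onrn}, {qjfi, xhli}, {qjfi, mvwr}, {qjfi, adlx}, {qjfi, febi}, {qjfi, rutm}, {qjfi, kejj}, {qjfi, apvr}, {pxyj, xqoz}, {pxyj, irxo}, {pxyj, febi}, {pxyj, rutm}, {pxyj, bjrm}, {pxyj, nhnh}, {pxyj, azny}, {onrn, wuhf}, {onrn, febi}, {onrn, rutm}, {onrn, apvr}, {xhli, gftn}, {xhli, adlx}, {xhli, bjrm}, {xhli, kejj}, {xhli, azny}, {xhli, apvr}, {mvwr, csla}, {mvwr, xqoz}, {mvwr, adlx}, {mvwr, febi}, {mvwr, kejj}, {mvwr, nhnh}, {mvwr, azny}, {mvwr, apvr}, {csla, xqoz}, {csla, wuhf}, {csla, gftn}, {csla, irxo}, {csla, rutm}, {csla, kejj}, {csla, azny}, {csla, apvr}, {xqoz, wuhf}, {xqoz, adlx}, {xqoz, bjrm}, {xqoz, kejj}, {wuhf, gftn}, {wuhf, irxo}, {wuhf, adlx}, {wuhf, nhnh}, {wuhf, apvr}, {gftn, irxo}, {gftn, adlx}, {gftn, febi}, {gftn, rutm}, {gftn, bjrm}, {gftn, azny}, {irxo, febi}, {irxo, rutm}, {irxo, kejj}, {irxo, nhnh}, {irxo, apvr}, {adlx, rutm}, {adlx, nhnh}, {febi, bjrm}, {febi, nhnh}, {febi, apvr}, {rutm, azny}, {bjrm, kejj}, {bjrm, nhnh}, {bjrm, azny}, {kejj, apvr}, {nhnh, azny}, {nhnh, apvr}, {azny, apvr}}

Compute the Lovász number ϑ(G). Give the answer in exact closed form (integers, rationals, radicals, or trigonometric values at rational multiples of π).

deg(apvr) = 14; N(apvr) = {bbvj, vblt, hdbr, qjfi, onrn, xhli, mvwr, csla, wuhf, irxo, febi, kejj, nhnh, azny}.
Vertex walh has 14 neighbors: xlfc, oqxm, skdg, vblt, vefd, qjfi, pxyj, xhli, csla, irxo, adlx, rutm, kejj, nhnh.
Vertex vefd has 14 neighbors: xlfc, ojdr, uhie, walh, skdg, vwdn, hdbr, onrn, xhli, wuhf, irxo, bjrm, kejj, nhnh.
N(xhli) = {xlfc, ojdr, bbvj, walh, vblt, vefd, hdbr, qjfi, gftn, adlx, bjrm, kejj, azny, apvr}, |N(xhli)| = 14.
deg(v) = 14 for all v (|V|=29); strongly regular (29,14,6,7).
A has 3 distinct eigenvalues ≈ [14.0, 2.193, -3.193].
Lovász (edge-transitive): ϑ = −29·(-sqrt(29)/2 - 1/2)/((14)−(-sqrt(29)/2 - 1/2)) = sqrt(29).
Numerically 5.3851648.

sqrt(29)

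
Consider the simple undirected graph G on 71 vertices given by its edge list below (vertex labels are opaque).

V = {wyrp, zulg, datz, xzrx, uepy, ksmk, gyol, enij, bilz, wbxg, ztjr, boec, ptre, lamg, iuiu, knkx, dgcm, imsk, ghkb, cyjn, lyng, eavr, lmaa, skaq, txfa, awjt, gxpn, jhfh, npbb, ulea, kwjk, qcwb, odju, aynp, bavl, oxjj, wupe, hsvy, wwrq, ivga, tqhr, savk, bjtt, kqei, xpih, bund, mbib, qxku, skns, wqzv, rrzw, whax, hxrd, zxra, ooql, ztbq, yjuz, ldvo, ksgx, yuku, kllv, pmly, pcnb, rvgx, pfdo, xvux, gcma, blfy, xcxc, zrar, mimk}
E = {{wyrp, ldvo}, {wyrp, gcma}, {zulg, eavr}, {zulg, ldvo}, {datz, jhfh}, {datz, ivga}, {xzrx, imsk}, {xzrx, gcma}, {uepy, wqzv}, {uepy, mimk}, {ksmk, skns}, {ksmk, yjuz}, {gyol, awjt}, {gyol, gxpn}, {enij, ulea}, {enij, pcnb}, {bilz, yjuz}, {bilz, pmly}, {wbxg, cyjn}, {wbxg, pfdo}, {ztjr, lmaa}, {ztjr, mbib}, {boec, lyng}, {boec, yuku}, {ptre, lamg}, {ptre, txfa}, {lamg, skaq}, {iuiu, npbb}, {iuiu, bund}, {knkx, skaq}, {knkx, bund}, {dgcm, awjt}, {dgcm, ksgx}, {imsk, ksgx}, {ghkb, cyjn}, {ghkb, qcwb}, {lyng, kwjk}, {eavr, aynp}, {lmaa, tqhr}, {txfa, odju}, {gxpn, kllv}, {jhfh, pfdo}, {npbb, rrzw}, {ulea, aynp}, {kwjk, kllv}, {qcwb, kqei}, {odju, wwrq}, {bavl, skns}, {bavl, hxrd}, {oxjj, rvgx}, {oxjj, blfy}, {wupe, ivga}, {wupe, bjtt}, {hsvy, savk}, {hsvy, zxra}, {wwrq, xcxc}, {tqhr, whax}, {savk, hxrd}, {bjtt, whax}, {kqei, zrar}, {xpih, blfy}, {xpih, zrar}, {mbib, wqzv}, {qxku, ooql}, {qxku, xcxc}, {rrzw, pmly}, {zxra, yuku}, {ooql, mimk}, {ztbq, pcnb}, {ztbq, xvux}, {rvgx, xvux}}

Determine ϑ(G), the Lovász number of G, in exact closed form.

deg(gyol) = 2; N(gyol) = {awjt, gxpn}.
Vertex gxpn has 2 neighbors: gyol, kllv.
Vertex mbib has 2 neighbors: ztjr, wqzv.
N(ooql) = {qxku, mimk}, |N(ooql)| = 2.
71-vertex 2-regular graph: the odd cycle C_{71}.
Distinct eigenvalues (to 6 d.p.): [2.0, 1.992174, 1.968756, 1.92993, 1.876, 1.807387, 1.724629, 1.628374, 1.519374, 1.398483, 1.266648, 1.124899, 0.974346, 0.816167, 0.651601, 0.481935, 0.308498, 0.132646, -0.044244, -0.220788, -0.395604, -0.567324, -0.734603, -0.896134, -1.05065, -1.196945, -1.333871, -1.460358, -1.575416, -1.678144, -1.767738, -1.843498, -1.904829, -1.951253, -1.982405, -1.998042].
λ_max=2, λ_min=-2*cos(pi/71); ϑ = −71·λ_min/(λ_max−λ_min) = 71*cos(pi/71)/(cos(pi/71) + 1).
Numerically 35.48262.
Check 35 ≤ 71*cos(pi/71)/(cos(pi/71) + 1) ≤ 36: both strict.

71*cos(pi/71)/(cos(pi/71) + 1)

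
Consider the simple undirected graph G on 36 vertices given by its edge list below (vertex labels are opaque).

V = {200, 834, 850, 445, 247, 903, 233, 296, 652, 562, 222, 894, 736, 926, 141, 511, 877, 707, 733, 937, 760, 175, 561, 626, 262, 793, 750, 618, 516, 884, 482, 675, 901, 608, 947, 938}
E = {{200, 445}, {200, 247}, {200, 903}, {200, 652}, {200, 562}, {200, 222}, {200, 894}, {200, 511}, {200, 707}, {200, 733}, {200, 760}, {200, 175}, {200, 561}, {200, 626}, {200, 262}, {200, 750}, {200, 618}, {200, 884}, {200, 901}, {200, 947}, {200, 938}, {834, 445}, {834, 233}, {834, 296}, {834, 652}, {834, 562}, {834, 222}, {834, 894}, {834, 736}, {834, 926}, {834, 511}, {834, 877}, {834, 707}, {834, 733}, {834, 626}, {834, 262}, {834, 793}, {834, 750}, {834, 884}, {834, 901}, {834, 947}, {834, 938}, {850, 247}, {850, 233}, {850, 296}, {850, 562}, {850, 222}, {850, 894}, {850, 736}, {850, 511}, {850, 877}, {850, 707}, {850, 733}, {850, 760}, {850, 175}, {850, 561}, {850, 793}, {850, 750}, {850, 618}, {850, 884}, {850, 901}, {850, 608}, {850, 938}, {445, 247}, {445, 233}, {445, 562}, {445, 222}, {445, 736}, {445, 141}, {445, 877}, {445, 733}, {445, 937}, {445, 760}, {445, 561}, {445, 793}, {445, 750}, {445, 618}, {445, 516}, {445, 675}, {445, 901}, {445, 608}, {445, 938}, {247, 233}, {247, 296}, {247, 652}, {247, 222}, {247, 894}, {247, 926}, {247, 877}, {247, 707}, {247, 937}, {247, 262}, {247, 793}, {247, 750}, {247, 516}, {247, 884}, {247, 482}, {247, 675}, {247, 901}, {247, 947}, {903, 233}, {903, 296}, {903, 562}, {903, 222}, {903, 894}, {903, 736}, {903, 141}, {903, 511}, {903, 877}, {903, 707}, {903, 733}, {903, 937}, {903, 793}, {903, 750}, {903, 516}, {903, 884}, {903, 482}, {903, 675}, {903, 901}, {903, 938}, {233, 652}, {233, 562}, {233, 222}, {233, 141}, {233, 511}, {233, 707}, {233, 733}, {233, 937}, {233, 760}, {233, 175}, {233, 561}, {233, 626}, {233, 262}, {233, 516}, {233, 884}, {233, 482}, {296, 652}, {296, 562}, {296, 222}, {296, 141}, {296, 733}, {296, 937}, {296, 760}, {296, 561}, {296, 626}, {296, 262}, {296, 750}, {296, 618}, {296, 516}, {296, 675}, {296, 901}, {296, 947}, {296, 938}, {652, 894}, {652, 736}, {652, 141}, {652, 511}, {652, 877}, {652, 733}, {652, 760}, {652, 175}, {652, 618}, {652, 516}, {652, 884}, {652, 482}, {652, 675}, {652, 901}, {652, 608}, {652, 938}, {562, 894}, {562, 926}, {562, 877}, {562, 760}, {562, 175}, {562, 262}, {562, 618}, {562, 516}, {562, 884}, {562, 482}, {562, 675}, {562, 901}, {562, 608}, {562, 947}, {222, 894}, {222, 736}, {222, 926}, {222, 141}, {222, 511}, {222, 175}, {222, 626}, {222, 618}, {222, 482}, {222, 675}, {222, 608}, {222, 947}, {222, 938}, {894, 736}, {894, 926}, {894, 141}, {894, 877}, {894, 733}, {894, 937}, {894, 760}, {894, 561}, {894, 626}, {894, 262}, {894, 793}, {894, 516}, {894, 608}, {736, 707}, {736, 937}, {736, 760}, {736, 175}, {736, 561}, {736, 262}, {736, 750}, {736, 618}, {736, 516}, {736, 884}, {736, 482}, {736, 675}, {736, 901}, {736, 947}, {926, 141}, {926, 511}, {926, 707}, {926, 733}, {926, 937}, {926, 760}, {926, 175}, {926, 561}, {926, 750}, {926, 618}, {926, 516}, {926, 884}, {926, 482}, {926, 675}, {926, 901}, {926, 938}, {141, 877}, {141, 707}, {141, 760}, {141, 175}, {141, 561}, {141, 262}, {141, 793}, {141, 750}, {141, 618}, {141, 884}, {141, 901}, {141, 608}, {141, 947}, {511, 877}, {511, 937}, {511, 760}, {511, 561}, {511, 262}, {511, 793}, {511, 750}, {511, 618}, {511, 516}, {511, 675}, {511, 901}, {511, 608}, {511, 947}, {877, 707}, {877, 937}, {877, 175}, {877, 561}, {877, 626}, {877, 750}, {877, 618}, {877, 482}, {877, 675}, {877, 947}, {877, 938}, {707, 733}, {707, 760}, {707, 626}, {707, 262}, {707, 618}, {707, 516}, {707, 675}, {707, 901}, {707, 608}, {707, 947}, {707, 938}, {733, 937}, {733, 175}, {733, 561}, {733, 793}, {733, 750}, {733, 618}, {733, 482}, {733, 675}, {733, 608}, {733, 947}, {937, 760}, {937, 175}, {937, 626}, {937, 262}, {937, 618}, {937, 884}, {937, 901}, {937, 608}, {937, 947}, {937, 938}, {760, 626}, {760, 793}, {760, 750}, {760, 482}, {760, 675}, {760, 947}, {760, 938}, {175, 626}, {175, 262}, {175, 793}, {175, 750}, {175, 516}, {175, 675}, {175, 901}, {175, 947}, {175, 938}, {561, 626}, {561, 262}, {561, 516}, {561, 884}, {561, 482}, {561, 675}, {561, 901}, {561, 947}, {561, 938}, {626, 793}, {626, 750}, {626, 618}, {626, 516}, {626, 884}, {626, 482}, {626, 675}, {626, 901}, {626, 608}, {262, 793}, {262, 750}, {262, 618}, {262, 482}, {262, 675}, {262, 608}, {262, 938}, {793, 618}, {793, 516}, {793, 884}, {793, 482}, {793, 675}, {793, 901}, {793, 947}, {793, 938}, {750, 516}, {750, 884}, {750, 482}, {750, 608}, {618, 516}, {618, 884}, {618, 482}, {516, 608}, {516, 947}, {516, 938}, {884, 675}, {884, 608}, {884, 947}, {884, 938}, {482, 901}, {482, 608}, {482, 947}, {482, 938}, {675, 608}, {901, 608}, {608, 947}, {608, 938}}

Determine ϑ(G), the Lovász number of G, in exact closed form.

N(937) = {445, 247, 903, 233, 296, 894, 736, 926, 511, 877, 733, 760, 175, 626, 262, 618, 884, 901, 608, 947, 938}, |N(937)| = 21.
deg(233) = 21; N(233) = {834, 850, 445, 247, 903, 652, 562, 222, 141, 511, 707, 733, 937, 760, 175, 561, 626, 262, 516, 884, 482}.
deg(222) = 21; N(222) = {200, 834, 850, 445, 247, 903, 233, 296, 894, 736, 926, 141, 511, 175, 626, 618, 482, 675, 608, 947, 938}.
deg(903) = 21; N(903) = {200, 233, 296, 562, 222, 894, 736, 141, 511, 877, 707, 733, 937, 793, 750, 516, 884, 482, 675, 901, 938}.
21-regular, N=36; Kneser K(9,2) on C(9,2)=36 vertices.
A has 3 distinct eigenvalues ≈ [21.0, 1.0, -6.0].
Lovász: ϑ = −36(-6)/(21+-1*(-6)) = 8.
≈ 8.00000000 (to 8 d.p.).

8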